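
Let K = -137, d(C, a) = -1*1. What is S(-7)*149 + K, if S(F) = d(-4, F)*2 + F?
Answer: -1478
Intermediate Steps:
d(C, a) = -1
S(F) = -2 + F (S(F) = -1*2 + F = -2 + F)
S(-7)*149 + K = (-2 - 7)*149 - 137 = -9*149 - 137 = -1341 - 137 = -1478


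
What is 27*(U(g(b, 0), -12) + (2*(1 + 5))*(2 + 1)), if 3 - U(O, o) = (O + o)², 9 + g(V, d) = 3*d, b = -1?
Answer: -10854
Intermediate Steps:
g(V, d) = -9 + 3*d
U(O, o) = 3 - (O + o)²
27*(U(g(b, 0), -12) + (2*(1 + 5))*(2 + 1)) = 27*((3 - ((-9 + 3*0) - 12)²) + (2*(1 + 5))*(2 + 1)) = 27*((3 - ((-9 + 0) - 12)²) + (2*6)*3) = 27*((3 - (-9 - 12)²) + 12*3) = 27*((3 - 1*(-21)²) + 36) = 27*((3 - 1*441) + 36) = 27*((3 - 441) + 36) = 27*(-438 + 36) = 27*(-402) = -10854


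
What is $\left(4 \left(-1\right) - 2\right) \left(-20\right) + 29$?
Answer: $149$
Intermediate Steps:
$\left(4 \left(-1\right) - 2\right) \left(-20\right) + 29 = \left(-4 - 2\right) \left(-20\right) + 29 = \left(-6\right) \left(-20\right) + 29 = 120 + 29 = 149$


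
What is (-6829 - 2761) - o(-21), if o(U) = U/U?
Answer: -9591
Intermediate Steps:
o(U) = 1
(-6829 - 2761) - o(-21) = (-6829 - 2761) - 1*1 = -9590 - 1 = -9591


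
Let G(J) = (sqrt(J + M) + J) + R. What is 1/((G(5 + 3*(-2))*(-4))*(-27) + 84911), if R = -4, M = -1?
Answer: 84371/7118488969 - 108*I*sqrt(2)/7118488969 ≈ 1.1852e-5 - 2.1456e-8*I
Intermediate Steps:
G(J) = -4 + J + sqrt(-1 + J) (G(J) = (sqrt(J - 1) + J) - 4 = (sqrt(-1 + J) + J) - 4 = (J + sqrt(-1 + J)) - 4 = -4 + J + sqrt(-1 + J))
1/((G(5 + 3*(-2))*(-4))*(-27) + 84911) = 1/(((-4 + (5 + 3*(-2)) + sqrt(-1 + (5 + 3*(-2))))*(-4))*(-27) + 84911) = 1/(((-4 + (5 - 6) + sqrt(-1 + (5 - 6)))*(-4))*(-27) + 84911) = 1/(((-4 - 1 + sqrt(-1 - 1))*(-4))*(-27) + 84911) = 1/(((-4 - 1 + sqrt(-2))*(-4))*(-27) + 84911) = 1/(((-4 - 1 + I*sqrt(2))*(-4))*(-27) + 84911) = 1/(((-5 + I*sqrt(2))*(-4))*(-27) + 84911) = 1/((20 - 4*I*sqrt(2))*(-27) + 84911) = 1/((-540 + 108*I*sqrt(2)) + 84911) = 1/(84371 + 108*I*sqrt(2))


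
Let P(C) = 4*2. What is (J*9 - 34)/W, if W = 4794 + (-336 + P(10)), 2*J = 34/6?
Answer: -17/8932 ≈ -0.0019033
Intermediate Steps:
P(C) = 8
J = 17/6 (J = (34/6)/2 = (34*(1/6))/2 = (1/2)*(17/3) = 17/6 ≈ 2.8333)
W = 4466 (W = 4794 + (-336 + 8) = 4794 - 328 = 4466)
(J*9 - 34)/W = ((17/6)*9 - 34)/4466 = (51/2 - 34)*(1/4466) = -17/2*1/4466 = -17/8932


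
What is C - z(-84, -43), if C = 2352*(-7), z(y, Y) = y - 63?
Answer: -16317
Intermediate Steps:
z(y, Y) = -63 + y
C = -16464
C - z(-84, -43) = -16464 - (-63 - 84) = -16464 - 1*(-147) = -16464 + 147 = -16317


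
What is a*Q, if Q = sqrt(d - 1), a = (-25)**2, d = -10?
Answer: 625*I*sqrt(11) ≈ 2072.9*I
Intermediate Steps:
a = 625
Q = I*sqrt(11) (Q = sqrt(-10 - 1) = sqrt(-11) = I*sqrt(11) ≈ 3.3166*I)
a*Q = 625*(I*sqrt(11)) = 625*I*sqrt(11)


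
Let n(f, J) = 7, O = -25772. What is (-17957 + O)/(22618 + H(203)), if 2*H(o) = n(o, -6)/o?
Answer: -2536282/1311845 ≈ -1.9334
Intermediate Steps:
H(o) = 7/(2*o) (H(o) = (7/o)/2 = 7/(2*o))
(-17957 + O)/(22618 + H(203)) = (-17957 - 25772)/(22618 + (7/2)/203) = -43729/(22618 + (7/2)*(1/203)) = -43729/(22618 + 1/58) = -43729/1311845/58 = -43729*58/1311845 = -2536282/1311845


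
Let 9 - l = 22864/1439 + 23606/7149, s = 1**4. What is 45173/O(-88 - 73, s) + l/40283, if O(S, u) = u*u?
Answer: 18720042419723078/414407777313 ≈ 45173.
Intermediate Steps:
s = 1
l = -104837071/10287411 (l = 9 - (22864/1439 + 23606/7149) = 9 - 1*197423770/10287411 = 9 - 197423770/10287411 = -104837071/10287411 ≈ -10.191)
O(S, u) = u**2
45173/O(-88 - 73, s) + l/40283 = 45173/(1**2) - 104837071/10287411/40283 = 45173/1 - 104837071/10287411*1/40283 = 45173*1 - 104837071/414407777313 = 45173 - 104837071/414407777313 = 18720042419723078/414407777313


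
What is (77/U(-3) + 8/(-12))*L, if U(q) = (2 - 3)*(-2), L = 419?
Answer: 95113/6 ≈ 15852.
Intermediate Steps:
U(q) = 2 (U(q) = -1*(-2) = 2)
(77/U(-3) + 8/(-12))*L = (77/2 + 8/(-12))*419 = (77*(1/2) + 8*(-1/12))*419 = (77/2 - 2/3)*419 = (227/6)*419 = 95113/6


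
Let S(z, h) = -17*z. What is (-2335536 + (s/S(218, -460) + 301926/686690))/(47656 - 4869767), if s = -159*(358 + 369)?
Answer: 424540167029151/876547197285610 ≈ 0.48433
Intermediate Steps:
s = -115593 (s = -159*727 = -115593)
(-2335536 + (s/S(218, -460) + 301926/686690))/(47656 - 4869767) = (-2335536 + (-115593/((-17*218)) + 301926/686690))/(47656 - 4869767) = (-2335536 + (-115593/(-3706) + 301926*(1/686690)))/(-4822111) = (-2335536 + (-115593*(-1/3706) + 150963/343345))*(-1/4822111) = (-2335536 + (115593/3706 + 150963/343345))*(-1/4822111) = (-2335536 + 40247747463/1272436570)*(-1/4822111) = -2971781169204057/1272436570*(-1/4822111) = 424540167029151/876547197285610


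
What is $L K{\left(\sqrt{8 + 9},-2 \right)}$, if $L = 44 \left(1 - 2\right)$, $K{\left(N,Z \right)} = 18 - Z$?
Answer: $-880$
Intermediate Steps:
$L = -44$ ($L = 44 \left(1 - 2\right) = 44 \left(-1\right) = -44$)
$L K{\left(\sqrt{8 + 9},-2 \right)} = - 44 \left(18 - -2\right) = - 44 \left(18 + 2\right) = \left(-44\right) 20 = -880$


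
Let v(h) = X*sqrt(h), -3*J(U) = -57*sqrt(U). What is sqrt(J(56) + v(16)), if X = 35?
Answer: sqrt(140 + 38*sqrt(14)) ≈ 16.798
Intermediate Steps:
J(U) = 19*sqrt(U) (J(U) = -(-19)*sqrt(U) = 19*sqrt(U))
v(h) = 35*sqrt(h)
sqrt(J(56) + v(16)) = sqrt(19*sqrt(56) + 35*sqrt(16)) = sqrt(19*(2*sqrt(14)) + 35*4) = sqrt(38*sqrt(14) + 140) = sqrt(140 + 38*sqrt(14))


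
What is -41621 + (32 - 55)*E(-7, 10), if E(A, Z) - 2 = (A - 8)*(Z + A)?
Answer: -40632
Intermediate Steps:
E(A, Z) = 2 + (-8 + A)*(A + Z) (E(A, Z) = 2 + (A - 8)*(Z + A) = 2 + (-8 + A)*(A + Z))
-41621 + (32 - 55)*E(-7, 10) = -41621 + (32 - 55)*(2 + (-7)**2 - 8*(-7) - 8*10 - 7*10) = -41621 - 23*(2 + 49 + 56 - 80 - 70) = -41621 - 23*(-43) = -41621 + 989 = -40632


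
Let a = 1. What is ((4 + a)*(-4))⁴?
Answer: 160000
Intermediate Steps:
((4 + a)*(-4))⁴ = ((4 + 1)*(-4))⁴ = (5*(-4))⁴ = (-20)⁴ = 160000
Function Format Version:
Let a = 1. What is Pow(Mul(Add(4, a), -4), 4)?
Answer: 160000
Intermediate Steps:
Pow(Mul(Add(4, a), -4), 4) = Pow(Mul(Add(4, 1), -4), 4) = Pow(Mul(5, -4), 4) = Pow(-20, 4) = 160000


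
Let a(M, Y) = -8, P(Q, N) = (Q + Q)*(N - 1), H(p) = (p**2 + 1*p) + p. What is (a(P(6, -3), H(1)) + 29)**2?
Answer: 441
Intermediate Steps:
H(p) = p**2 + 2*p (H(p) = (p**2 + p) + p = (p + p**2) + p = p**2 + 2*p)
P(Q, N) = 2*Q*(-1 + N) (P(Q, N) = (2*Q)*(-1 + N) = 2*Q*(-1 + N))
(a(P(6, -3), H(1)) + 29)**2 = (-8 + 29)**2 = 21**2 = 441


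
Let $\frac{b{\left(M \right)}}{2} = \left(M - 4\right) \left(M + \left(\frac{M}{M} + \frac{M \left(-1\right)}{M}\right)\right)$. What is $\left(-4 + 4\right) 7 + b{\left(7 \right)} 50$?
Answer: $2100$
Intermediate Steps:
$b{\left(M \right)} = 2 M \left(-4 + M\right)$ ($b{\left(M \right)} = 2 \left(M - 4\right) \left(M + \left(\frac{M}{M} + \frac{M \left(-1\right)}{M}\right)\right) = 2 \left(-4 + M\right) \left(M + \left(1 + \frac{\left(-1\right) M}{M}\right)\right) = 2 \left(-4 + M\right) \left(M + \left(1 - 1\right)\right) = 2 \left(-4 + M\right) \left(M + 0\right) = 2 \left(-4 + M\right) M = 2 M \left(-4 + M\right)$)
$\left(-4 + 4\right) 7 + b{\left(7 \right)} 50 = \left(-4 + 4\right) 7 + 2 \cdot 7 \left(-4 + 7\right) 50 = 0 \cdot 7 + 2 \cdot 7 \cdot 3 \cdot 50 = 0 + 42 \cdot 50 = 0 + 2100 = 2100$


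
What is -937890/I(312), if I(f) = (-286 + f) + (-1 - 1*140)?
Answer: 187578/23 ≈ 8155.6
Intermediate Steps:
I(f) = -427 + f (I(f) = (-286 + f) + (-1 - 140) = (-286 + f) - 141 = -427 + f)
-937890/I(312) = -937890/(-427 + 312) = -937890/(-115) = -937890*(-1/115) = 187578/23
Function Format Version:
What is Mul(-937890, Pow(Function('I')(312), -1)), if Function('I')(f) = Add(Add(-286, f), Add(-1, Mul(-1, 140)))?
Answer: Rational(187578, 23) ≈ 8155.6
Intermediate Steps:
Function('I')(f) = Add(-427, f) (Function('I')(f) = Add(Add(-286, f), Add(-1, -140)) = Add(Add(-286, f), -141) = Add(-427, f))
Mul(-937890, Pow(Function('I')(312), -1)) = Mul(-937890, Pow(Add(-427, 312), -1)) = Mul(-937890, Pow(-115, -1)) = Mul(-937890, Rational(-1, 115)) = Rational(187578, 23)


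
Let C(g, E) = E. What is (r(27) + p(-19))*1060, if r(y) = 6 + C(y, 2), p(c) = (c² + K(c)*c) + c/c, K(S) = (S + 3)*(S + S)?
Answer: -11852920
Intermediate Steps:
K(S) = 2*S*(3 + S) (K(S) = (3 + S)*(2*S) = 2*S*(3 + S))
p(c) = 1 + c² + 2*c²*(3 + c) (p(c) = (c² + (2*c*(3 + c))*c) + c/c = (c² + 2*c²*(3 + c)) + 1 = 1 + c² + 2*c²*(3 + c))
r(y) = 8 (r(y) = 6 + 2 = 8)
(r(27) + p(-19))*1060 = (8 + (1 + 2*(-19)³ + 7*(-19)²))*1060 = (8 + (1 + 2*(-6859) + 7*361))*1060 = (8 + (1 - 13718 + 2527))*1060 = (8 - 11190)*1060 = -11182*1060 = -11852920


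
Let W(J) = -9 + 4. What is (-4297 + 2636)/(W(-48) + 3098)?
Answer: -1661/3093 ≈ -0.53702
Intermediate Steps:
W(J) = -5
(-4297 + 2636)/(W(-48) + 3098) = (-4297 + 2636)/(-5 + 3098) = -1661/3093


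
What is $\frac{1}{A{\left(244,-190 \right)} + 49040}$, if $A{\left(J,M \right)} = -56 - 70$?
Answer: $\frac{1}{48914} \approx 2.0444 \cdot 10^{-5}$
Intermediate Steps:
$A{\left(J,M \right)} = -126$
$\frac{1}{A{\left(244,-190 \right)} + 49040} = \frac{1}{-126 + 49040} = \frac{1}{48914}$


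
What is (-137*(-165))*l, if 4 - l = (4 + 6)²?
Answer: -2170080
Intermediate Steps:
l = -96 (l = 4 - (4 + 6)² = 4 - 1*10² = 4 - 1*100 = 4 - 100 = -96)
(-137*(-165))*l = -137*(-165)*(-96) = 22605*(-96) = -2170080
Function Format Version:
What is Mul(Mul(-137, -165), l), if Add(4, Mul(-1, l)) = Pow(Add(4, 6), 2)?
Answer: -2170080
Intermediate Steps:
l = -96 (l = Add(4, Mul(-1, Pow(Add(4, 6), 2))) = Add(4, Mul(-1, Pow(10, 2))) = Add(4, Mul(-1, 100)) = Add(4, -100) = -96)
Mul(Mul(-137, -165), l) = Mul(Mul(-137, -165), -96) = Mul(22605, -96) = -2170080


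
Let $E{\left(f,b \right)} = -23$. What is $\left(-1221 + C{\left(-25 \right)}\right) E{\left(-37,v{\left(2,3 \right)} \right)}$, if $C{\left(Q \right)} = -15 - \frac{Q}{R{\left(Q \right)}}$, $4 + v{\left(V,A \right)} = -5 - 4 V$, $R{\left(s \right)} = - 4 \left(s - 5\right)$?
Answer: $\frac{682157}{24} \approx 28423.0$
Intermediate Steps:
$R{\left(s \right)} = 20 - 4 s$ ($R{\left(s \right)} = - 4 \left(-5 + s\right) = 20 - 4 s$)
$v{\left(V,A \right)} = -9 - 4 V$ ($v{\left(V,A \right)} = -4 - \left(5 + 4 V\right) = -9 - 4 V$)
$C{\left(Q \right)} = -15 - \frac{Q}{20 - 4 Q}$
$\left(-1221 + C{\left(-25 \right)}\right) E{\left(-37,v{\left(2,3 \right)} \right)} = \left(-1221 + \frac{300 - -1475}{4 \left(-5 - 25\right)}\right) \left(-23\right) = \left(-1221 + \frac{300 + 1475}{4 \left(-30\right)}\right) \left(-23\right) = \left(-1221 + \frac{1}{4} \left(- \frac{1}{30}\right) 1775\right) \left(-23\right) = \left(-1221 - \frac{355}{24}\right) \left(-23\right) = \left(- \frac{29659}{24}\right) \left(-23\right) = \frac{682157}{24}$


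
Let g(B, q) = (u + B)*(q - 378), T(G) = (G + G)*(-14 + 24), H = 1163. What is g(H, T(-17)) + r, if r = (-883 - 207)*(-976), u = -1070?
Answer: 997066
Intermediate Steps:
T(G) = 20*G (T(G) = (2*G)*10 = 20*G)
r = 1063840 (r = -1090*(-976) = 1063840)
g(B, q) = (-1070 + B)*(-378 + q) (g(B, q) = (-1070 + B)*(q - 378) = (-1070 + B)*(-378 + q))
g(H, T(-17)) + r = (404460 - 21400*(-17) - 378*1163 + 1163*(20*(-17))) + 1063840 = (404460 - 1070*(-340) - 439614 + 1163*(-340)) + 1063840 = (404460 + 363800 - 439614 - 395420) + 1063840 = -66774 + 1063840 = 997066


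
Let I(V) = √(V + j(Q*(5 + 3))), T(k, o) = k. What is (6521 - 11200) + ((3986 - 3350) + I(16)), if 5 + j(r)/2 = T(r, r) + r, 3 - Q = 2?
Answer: -4043 + √38 ≈ -4036.8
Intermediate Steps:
Q = 1 (Q = 3 - 1*2 = 3 - 2 = 1)
j(r) = -10 + 4*r (j(r) = -10 + 2*(r + r) = -10 + 2*(2*r) = -10 + 4*r)
I(V) = √(22 + V) (I(V) = √(V + (-10 + 4*(1*(5 + 3)))) = √(V + (-10 + 4*(1*8))) = √(V + (-10 + 4*8)) = √(V + (-10 + 32)) = √(V + 22) = √(22 + V))
(6521 - 11200) + ((3986 - 3350) + I(16)) = (6521 - 11200) + ((3986 - 3350) + √(22 + 16)) = -4679 + (636 + √38) = -4043 + √38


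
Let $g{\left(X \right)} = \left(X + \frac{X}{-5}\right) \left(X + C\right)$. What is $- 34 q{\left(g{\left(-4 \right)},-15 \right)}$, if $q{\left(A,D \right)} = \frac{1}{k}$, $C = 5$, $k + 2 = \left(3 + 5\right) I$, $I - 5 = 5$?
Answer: $- \frac{17}{39} \approx -0.4359$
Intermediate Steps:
$I = 10$ ($I = 5 + 5 = 10$)
$k = 78$ ($k = -2 + \left(3 + 5\right) 10 = -2 + 8 \cdot 10 = -2 + 80 = 78$)
$g{\left(X \right)} = \frac{4 X \left(5 + X\right)}{5}$ ($g{\left(X \right)} = \left(X + \frac{X}{-5}\right) \left(X + 5\right) = \left(X + X \left(- \frac{1}{5}\right)\right) \left(5 + X\right) = \left(X - \frac{X}{5}\right) \left(5 + X\right) = \frac{4 X}{5} \left(5 + X\right) = \frac{4 X \left(5 + X\right)}{5}$)
$q{\left(A,D \right)} = \frac{1}{78}$
$- 34 q{\left(g{\left(-4 \right)},-15 \right)} = \left(-34\right) \frac{1}{78} = - \frac{17}{39}$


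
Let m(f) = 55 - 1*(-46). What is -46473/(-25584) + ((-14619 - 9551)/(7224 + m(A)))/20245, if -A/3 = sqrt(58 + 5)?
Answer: 459405182823/252931312400 ≈ 1.8163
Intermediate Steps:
A = -9*sqrt(7) (A = -3*sqrt(58 + 5) = -9*sqrt(7) ≈ -23.812)
m(f) = 101 (m(f) = 55 + 46 = 101)
-46473/(-25584) + ((-14619 - 9551)/(7224 + m(A)))/20245 = -46473/(-25584) + ((-14619 - 9551)/(7224 + 101))/20245 = -46473*(-1/25584) - 24170/7325*(1/20245) = 15491/8528 - 24170*1/7325*(1/20245) = 15491/8528 - 4834/1465*1/20245 = 15491/8528 - 4834/29658925 = 459405182823/252931312400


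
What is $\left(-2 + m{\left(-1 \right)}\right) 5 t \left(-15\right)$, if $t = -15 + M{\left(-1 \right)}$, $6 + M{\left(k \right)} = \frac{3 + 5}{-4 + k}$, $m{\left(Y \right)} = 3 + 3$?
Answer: $6780$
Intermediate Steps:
$m{\left(Y \right)} = 6$
$M{\left(k \right)} = -6 + \frac{8}{-4 + k}$ ($M{\left(k \right)} = -6 + \frac{3 + 5}{-4 + k} = -6 + \frac{8}{-4 + k}$)
$t = - \frac{113}{5}$ ($t = -15 + \frac{2 \left(16 - -3\right)}{-4 - 1} = -15 + \frac{2 \left(16 + 3\right)}{-5} = -15 + 2 \left(- \frac{1}{5}\right) 19 = -15 - \frac{38}{5} = - \frac{113}{5} \approx -22.6$)
$\left(-2 + m{\left(-1 \right)}\right) 5 t \left(-15\right) = \left(-2 + 6\right) 5 \left(- \frac{113}{5}\right) \left(-15\right) = 4 \cdot 5 \left(- \frac{113}{5}\right) \left(-15\right) = 20 \left(- \frac{113}{5}\right) \left(-15\right) = \left(-452\right) \left(-15\right) = 6780$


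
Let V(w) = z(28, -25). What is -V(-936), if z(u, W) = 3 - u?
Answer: 25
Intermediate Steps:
V(w) = -25 (V(w) = 3 - 1*28 = 3 - 28 = -25)
-V(-936) = -1*(-25) = 25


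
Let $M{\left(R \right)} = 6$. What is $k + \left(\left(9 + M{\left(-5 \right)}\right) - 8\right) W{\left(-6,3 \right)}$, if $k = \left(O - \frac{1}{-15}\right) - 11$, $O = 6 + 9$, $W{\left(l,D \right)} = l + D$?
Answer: $- \frac{254}{15} \approx -16.933$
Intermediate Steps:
$W{\left(l,D \right)} = D + l$
$O = 15$
$k = \frac{61}{15}$ ($k = \left(15 - \frac{1}{-15}\right) - 11 = \left(15 - - \frac{1}{15}\right) - 11 = \left(15 + \frac{1}{15}\right) - 11 = \frac{226}{15} - 11 = \frac{61}{15} \approx 4.0667$)
$k + \left(\left(9 + M{\left(-5 \right)}\right) - 8\right) W{\left(-6,3 \right)} = \frac{61}{15} + \left(\left(9 + 6\right) - 8\right) \left(3 - 6\right) = \frac{61}{15} + \left(15 - 8\right) \left(-3\right) = \frac{61}{15} + 7 \left(-3\right) = \frac{61}{15} - 21 = - \frac{254}{15}$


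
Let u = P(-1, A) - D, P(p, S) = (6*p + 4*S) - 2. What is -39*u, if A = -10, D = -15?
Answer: 1287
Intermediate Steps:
P(p, S) = -2 + 4*S + 6*p (P(p, S) = (4*S + 6*p) - 2 = -2 + 4*S + 6*p)
u = -33 (u = (-2 + 4*(-10) + 6*(-1)) - 1*(-15) = (-2 - 40 - 6) + 15 = -48 + 15 = -33)
-39*u = -39*(-33) = 1287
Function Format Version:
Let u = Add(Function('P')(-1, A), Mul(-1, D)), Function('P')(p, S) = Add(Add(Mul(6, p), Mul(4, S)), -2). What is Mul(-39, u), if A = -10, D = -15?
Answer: 1287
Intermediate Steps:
Function('P')(p, S) = Add(-2, Mul(4, S), Mul(6, p)) (Function('P')(p, S) = Add(Add(Mul(4, S), Mul(6, p)), -2) = Add(-2, Mul(4, S), Mul(6, p)))
u = -33 (u = Add(Add(-2, Mul(4, -10), Mul(6, -1)), Mul(-1, -15)) = Add(Add(-2, -40, -6), 15) = Add(-48, 15) = -33)
Mul(-39, u) = Mul(-39, -33) = 1287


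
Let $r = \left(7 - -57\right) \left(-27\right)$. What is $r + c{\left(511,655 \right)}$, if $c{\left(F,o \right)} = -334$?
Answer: $-2062$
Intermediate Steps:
$r = -1728$ ($r = \left(7 + \left(-33 + 90\right)\right) \left(-27\right) = \left(7 + 57\right) \left(-27\right) = 64 \left(-27\right) = -1728$)
$r + c{\left(511,655 \right)} = -1728 - 334 = -2062$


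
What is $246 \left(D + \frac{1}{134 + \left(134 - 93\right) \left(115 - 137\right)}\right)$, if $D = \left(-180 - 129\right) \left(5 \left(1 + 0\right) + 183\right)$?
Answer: $- \frac{1829200937}{128} \approx -1.4291 \cdot 10^{7}$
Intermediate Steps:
$D = -58092$ ($D = - 309 \left(5 \cdot 1 + 183\right) = - 309 \left(5 + 183\right) = \left(-309\right) 188 = -58092$)
$246 \left(D + \frac{1}{134 + \left(134 - 93\right) \left(115 - 137\right)}\right) = 246 \left(-58092 + \frac{1}{134 + \left(134 - 93\right) \left(115 - 137\right)}\right) = 246 \left(-58092 + \frac{1}{134 + 41 \left(-22\right)}\right) = 246 \left(-58092 + \frac{1}{134 - 902}\right) = 246 \left(-58092 + \frac{1}{-768}\right) = 246 \left(-58092 - \frac{1}{768}\right) = 246 \left(- \frac{44614657}{768}\right) = - \frac{1829200937}{128}$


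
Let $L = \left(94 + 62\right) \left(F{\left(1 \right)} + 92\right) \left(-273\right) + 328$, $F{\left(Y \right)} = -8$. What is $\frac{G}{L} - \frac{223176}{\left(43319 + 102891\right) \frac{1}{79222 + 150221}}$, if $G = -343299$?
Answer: $- \frac{91583850276865581}{261501263720} \approx -3.5022 \cdot 10^{5}$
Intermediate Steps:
$L = -3577064$ ($L = \left(94 + 62\right) \left(-8 + 92\right) \left(-273\right) + 328 = 156 \cdot 84 \left(-273\right) + 328 = 13104 \left(-273\right) + 328 = -3577392 + 328 = -3577064$)
$\frac{G}{L} - \frac{223176}{\left(43319 + 102891\right) \frac{1}{79222 + 150221}} = - \frac{343299}{-3577064} - \frac{223176}{\left(43319 + 102891\right) \frac{1}{79222 + 150221}} = \left(-343299\right) \left(- \frac{1}{3577064}\right) - \frac{223176}{146210 \cdot \frac{1}{229443}} = \frac{343299}{3577064} - \frac{223176}{146210 \cdot \frac{1}{229443}} = \frac{343299}{3577064} - \frac{223176}{\frac{146210}{229443}} = \frac{343299}{3577064} - \frac{25603085484}{73105} = - \frac{91583850276865581}{261501263720}$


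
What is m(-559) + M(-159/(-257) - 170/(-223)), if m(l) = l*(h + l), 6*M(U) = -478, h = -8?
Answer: 950620/3 ≈ 3.1687e+5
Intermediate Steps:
M(U) = -239/3 (M(U) = (1/6)*(-478) = -239/3)
m(l) = l*(-8 + l)
m(-559) + M(-159/(-257) - 170/(-223)) = -559*(-8 - 559) - 239/3 = -559*(-567) - 239/3 = 316953 - 239/3 = 950620/3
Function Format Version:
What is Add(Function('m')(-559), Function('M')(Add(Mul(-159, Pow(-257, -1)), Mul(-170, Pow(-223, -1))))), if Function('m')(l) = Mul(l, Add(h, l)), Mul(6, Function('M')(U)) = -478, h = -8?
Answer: Rational(950620, 3) ≈ 3.1687e+5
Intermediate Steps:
Function('M')(U) = Rational(-239, 3) (Function('M')(U) = Mul(Rational(1, 6), -478) = Rational(-239, 3))
Function('m')(l) = Mul(l, Add(-8, l))
Add(Function('m')(-559), Function('M')(Add(Mul(-159, Pow(-257, -1)), Mul(-170, Pow(-223, -1))))) = Add(Mul(-559, Add(-8, -559)), Rational(-239, 3)) = Add(Mul(-559, -567), Rational(-239, 3)) = Add(316953, Rational(-239, 3)) = Rational(950620, 3)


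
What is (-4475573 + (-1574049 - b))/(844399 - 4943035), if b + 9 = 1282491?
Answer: 1833026/1024659 ≈ 1.7889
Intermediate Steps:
b = 1282482 (b = -9 + 1282491 = 1282482)
(-4475573 + (-1574049 - b))/(844399 - 4943035) = (-4475573 + (-1574049 - 1*1282482))/(844399 - 4943035) = (-4475573 + (-1574049 - 1282482))/(-4098636) = (-4475573 - 2856531)*(-1/4098636) = -7332104*(-1/4098636) = 1833026/1024659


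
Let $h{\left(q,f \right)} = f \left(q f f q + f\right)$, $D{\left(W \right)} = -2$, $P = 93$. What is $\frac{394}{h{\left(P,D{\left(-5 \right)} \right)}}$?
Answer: $- \frac{197}{34594} \approx -0.0056946$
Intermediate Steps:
$h{\left(q,f \right)} = f \left(f + f^{2} q^{2}\right)$ ($h{\left(q,f \right)} = f \left(f q f q + f\right) = f \left(q f^{2} q + f\right) = f \left(f^{2} q^{2} + f\right) = f \left(f + f^{2} q^{2}\right)$)
$\frac{394}{h{\left(P,D{\left(-5 \right)} \right)}} = \frac{394}{\left(-2\right)^{2} \left(1 - 2 \cdot 93^{2}\right)} = \frac{394}{4 \left(1 - 17298\right)} = \frac{394}{4 \left(-17297\right)} = \frac{394}{-69188} = 394 \left(- \frac{1}{69188}\right) = - \frac{197}{34594}$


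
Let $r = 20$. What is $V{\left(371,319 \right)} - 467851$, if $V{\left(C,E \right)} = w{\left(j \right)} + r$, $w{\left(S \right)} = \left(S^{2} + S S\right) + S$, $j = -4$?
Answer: $-467803$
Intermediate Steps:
$w{\left(S \right)} = S + 2 S^{2}$ ($w{\left(S \right)} = \left(S^{2} + S^{2}\right) + S = 2 S^{2} + S = S + 2 S^{2}$)
$V{\left(C,E \right)} = 48$ ($V{\left(C,E \right)} = - 4 \left(1 + 2 \left(-4\right)\right) + 20 = - 4 \left(1 - 8\right) + 20 = \left(-4\right) \left(-7\right) + 20 = 28 + 20 = 48$)
$V{\left(371,319 \right)} - 467851 = 48 - 467851 = -467803$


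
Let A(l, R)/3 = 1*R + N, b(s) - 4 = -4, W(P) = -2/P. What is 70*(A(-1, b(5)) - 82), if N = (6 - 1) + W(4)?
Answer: -4795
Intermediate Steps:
b(s) = 0 (b(s) = 4 - 4 = 0)
N = 9/2 (N = (6 - 1) - 2/4 = 5 - 2*¼ = 5 - ½ = 9/2 ≈ 4.5000)
A(l, R) = 27/2 + 3*R (A(l, R) = 3*(1*R + 9/2) = 3*(R + 9/2) = 3*(9/2 + R) = 27/2 + 3*R)
70*(A(-1, b(5)) - 82) = 70*((27/2 + 3*0) - 82) = 70*((27/2 + 0) - 82) = 70*(27/2 - 82) = 70*(-137/2) = -4795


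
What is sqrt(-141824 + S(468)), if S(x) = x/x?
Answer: I*sqrt(141823) ≈ 376.59*I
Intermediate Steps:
S(x) = 1
sqrt(-141824 + S(468)) = sqrt(-141824 + 1) = sqrt(-141823) = I*sqrt(141823)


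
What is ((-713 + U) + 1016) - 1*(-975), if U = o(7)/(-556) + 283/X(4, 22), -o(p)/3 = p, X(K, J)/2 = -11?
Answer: 7737805/6116 ≈ 1265.2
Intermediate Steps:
X(K, J) = -22 (X(K, J) = 2*(-11) = -22)
o(p) = -3*p
U = -78443/6116 (U = -3*7/(-556) + 283/(-22) = -21*(-1/556) + 283*(-1/22) = 21/556 - 283/22 = -78443/6116 ≈ -12.826)
((-713 + U) + 1016) - 1*(-975) = ((-713 - 78443/6116) + 1016) - 1*(-975) = (-4439151/6116 + 1016) + 975 = 1774705/6116 + 975 = 7737805/6116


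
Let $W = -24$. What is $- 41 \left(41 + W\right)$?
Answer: $-697$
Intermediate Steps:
$- 41 \left(41 + W\right) = - 41 \left(41 - 24\right) = \left(-41\right) 17 = -697$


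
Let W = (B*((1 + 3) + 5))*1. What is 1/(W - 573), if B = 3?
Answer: -1/546 ≈ -0.0018315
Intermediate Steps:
W = 27 (W = (3*((1 + 3) + 5))*1 = (3*(4 + 5))*1 = (3*9)*1 = 27*1 = 27)
1/(W - 573) = 1/(27 - 573) = 1/(-546) = -1/546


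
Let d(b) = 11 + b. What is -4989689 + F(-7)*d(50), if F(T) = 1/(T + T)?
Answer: -69855707/14 ≈ -4.9897e+6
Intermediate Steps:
F(T) = 1/(2*T)
-4989689 + F(-7)*d(50) = -4989689 + ((1/2)/(-7))*(11 + 50) = -4989689 + ((1/2)*(-1/7))*61 = -4989689 - 1/14*61 = -4989689 - 61/14 = -69855707/14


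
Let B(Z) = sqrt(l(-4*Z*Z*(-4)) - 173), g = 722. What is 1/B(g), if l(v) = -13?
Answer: -I*sqrt(186)/186 ≈ -0.073324*I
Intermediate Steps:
B(Z) = I*sqrt(186) (B(Z) = sqrt(-13 - 173) = sqrt(-186) = I*sqrt(186))
1/B(g) = 1/(I*sqrt(186)) = -I*sqrt(186)/186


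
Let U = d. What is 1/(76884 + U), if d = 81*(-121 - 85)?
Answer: 1/60198 ≈ 1.6612e-5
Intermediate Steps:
d = -16686 (d = 81*(-206) = -16686)
U = -16686
1/(76884 + U) = 1/(76884 - 16686) = 1/60198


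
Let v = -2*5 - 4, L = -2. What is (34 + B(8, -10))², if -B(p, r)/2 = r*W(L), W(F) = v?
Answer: 60516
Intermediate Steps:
v = -14 (v = -10 - 4 = -14)
W(F) = -14
B(p, r) = 28*r (B(p, r) = -2*r*(-14) = -(-28)*r = 28*r)
(34 + B(8, -10))² = (34 + 28*(-10))² = (34 - 280)² = (-246)² = 60516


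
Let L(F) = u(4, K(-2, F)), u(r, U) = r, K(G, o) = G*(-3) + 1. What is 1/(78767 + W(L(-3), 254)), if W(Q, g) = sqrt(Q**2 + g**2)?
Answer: 83/6537593 - 2*sqrt(16133)/6204175757 ≈ 1.2655e-5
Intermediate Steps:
K(G, o) = 1 - 3*G (K(G, o) = -3*G + 1 = 1 - 3*G)
L(F) = 4
1/(78767 + W(L(-3), 254)) = 1/(78767 + sqrt(4**2 + 254**2)) = 1/(78767 + sqrt(16 + 64516)) = 1/(78767 + sqrt(64532)) = 1/(78767 + 2*sqrt(16133))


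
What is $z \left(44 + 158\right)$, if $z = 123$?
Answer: $24846$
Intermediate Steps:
$z \left(44 + 158\right) = 123 \left(44 + 158\right) = 123 \cdot 202 = 24846$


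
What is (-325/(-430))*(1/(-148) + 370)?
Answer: 3559335/12728 ≈ 279.65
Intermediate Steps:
(-325/(-430))*(1/(-148) + 370) = (-325*(-1/430))*(-1/148 + 370) = (65/86)*(54759/148) = 3559335/12728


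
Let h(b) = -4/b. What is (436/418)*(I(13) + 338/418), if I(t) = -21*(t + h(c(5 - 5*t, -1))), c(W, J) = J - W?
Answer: -727866248/2577179 ≈ -282.43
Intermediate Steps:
I(t) = -21*t + 84/(-6 + 5*t) (I(t) = -21*(t - 4/(-1 - (5 - 5*t))) = -21*(t - 4/(-1 + (-5 + 5*t))) = -21*(t - 4/(-6 + 5*t)) = -21*t + 84/(-6 + 5*t))
(436/418)*(I(13) + 338/418) = (436/418)*(21*(4 - 1*13*(-6 + 5*13))/(-6 + 5*13) + 338/418) = (436*(1/418))*(21*(4 - 1*13*(-6 + 65))/(-6 + 65) + 338*(1/418)) = 218*(21*(4 - 1*13*59)/59 + 169/209)/209 = 218*(21*(1/59)*(4 - 767) + 169/209)/209 = 218*(21*(1/59)*(-763) + 169/209)/209 = 218*(-16023/59 + 169/209)/209 = (218/209)*(-3338836/12331) = -727866248/2577179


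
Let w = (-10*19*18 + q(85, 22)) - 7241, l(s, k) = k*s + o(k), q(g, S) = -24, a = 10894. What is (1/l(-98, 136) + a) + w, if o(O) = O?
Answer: 2757127/13192 ≈ 209.00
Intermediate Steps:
l(s, k) = k + k*s (l(s, k) = k*s + k = k + k*s)
w = -10685 (w = (-10*19*18 - 24) - 7241 = (-190*18 - 24) - 7241 = (-3420 - 24) - 7241 = -3444 - 7241 = -10685)
(1/l(-98, 136) + a) + w = (1/(136*(1 - 98)) + 10894) - 10685 = (1/(136*(-97)) + 10894) - 10685 = (1/(-13192) + 10894) - 10685 = (-1/13192 + 10894) - 10685 = 143713647/13192 - 10685 = 2757127/13192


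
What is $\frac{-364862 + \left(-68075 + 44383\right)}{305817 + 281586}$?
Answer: $- \frac{129518}{195801} \approx -0.66148$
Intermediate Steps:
$\frac{-364862 + \left(-68075 + 44383\right)}{305817 + 281586} = \frac{-364862 - 23692}{587403} = \left(-388554\right) \frac{1}{587403} = - \frac{129518}{195801}$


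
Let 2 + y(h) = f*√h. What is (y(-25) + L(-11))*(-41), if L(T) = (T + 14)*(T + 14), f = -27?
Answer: -287 + 5535*I ≈ -287.0 + 5535.0*I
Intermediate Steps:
y(h) = -2 - 27*√h
L(T) = (14 + T)² (L(T) = (14 + T)*(14 + T) = (14 + T)²)
(y(-25) + L(-11))*(-41) = ((-2 - 135*I) + (14 - 11)²)*(-41) = ((-2 - 135*I) + 3²)*(-41) = ((-2 - 135*I) + 9)*(-41) = (7 - 135*I)*(-41) = -287 + 5535*I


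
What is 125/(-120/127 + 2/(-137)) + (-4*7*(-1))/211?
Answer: -458431193/3522434 ≈ -130.15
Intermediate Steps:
125/(-120/127 + 2/(-137)) + (-4*7*(-1))/211 = 125/(-120*1/127 + 2*(-1/137)) - 28*(-1)*(1/211) = 125/(-120/127 - 2/137) + 28*(1/211) = 125/(-16694/17399) + 28/211 = 125*(-17399/16694) + 28/211 = -2174875/16694 + 28/211 = -458431193/3522434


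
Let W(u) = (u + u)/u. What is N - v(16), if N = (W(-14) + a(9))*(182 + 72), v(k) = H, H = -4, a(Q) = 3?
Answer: 1274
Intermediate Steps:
v(k) = -4
W(u) = 2 (W(u) = (2*u)/u = 2)
N = 1270 (N = (2 + 3)*(182 + 72) = 5*254 = 1270)
N - v(16) = 1270 - 1*(-4) = 1270 + 4 = 1274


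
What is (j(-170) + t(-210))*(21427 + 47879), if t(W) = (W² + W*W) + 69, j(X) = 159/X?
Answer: 519988051863/85 ≈ 6.1175e+9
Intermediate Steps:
t(W) = 69 + 2*W² (t(W) = (W² + W²) + 69 = 2*W² + 69 = 69 + 2*W²)
(j(-170) + t(-210))*(21427 + 47879) = (159/(-170) + (69 + 2*(-210)²))*(21427 + 47879) = (159*(-1/170) + (69 + 2*44100))*69306 = (-159/170 + (69 + 88200))*69306 = (-159/170 + 88269)*69306 = (15005571/170)*69306 = 519988051863/85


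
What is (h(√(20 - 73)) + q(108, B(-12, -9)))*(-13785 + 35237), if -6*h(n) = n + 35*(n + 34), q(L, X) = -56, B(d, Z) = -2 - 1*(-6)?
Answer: -16367876/3 - 128712*I*√53 ≈ -5.456e+6 - 9.3704e+5*I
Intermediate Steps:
B(d, Z) = 4 (B(d, Z) = -2 + 6 = 4)
h(n) = -595/3 - 6*n (h(n) = -(n + 35*(n + 34))/6 = -(n + 35*(34 + n))/6 = -(n + (1190 + 35*n))/6 = -(1190 + 36*n)/6 = -595/3 - 6*n)
(h(√(20 - 73)) + q(108, B(-12, -9)))*(-13785 + 35237) = ((-595/3 - 6*√(20 - 73)) - 56)*(-13785 + 35237) = ((-595/3 - 6*I*√53) - 56)*21452 = (-763/3 - 6*I*√53)*21452 = -16367876/3 - 128712*I*√53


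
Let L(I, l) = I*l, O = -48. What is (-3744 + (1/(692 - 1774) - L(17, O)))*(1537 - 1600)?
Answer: 199590111/1082 ≈ 1.8446e+5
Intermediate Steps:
(-3744 + (1/(692 - 1774) - L(17, O)))*(1537 - 1600) = (-3744 + (1/(692 - 1774) - 17*(-48)))*(1537 - 1600) = (-3744 + (1/(-1082) - 1*(-816)))*(-63) = (-3744 + (-1/1082 + 816))*(-63) = (-3744 + 882911/1082)*(-63) = -3168097/1082*(-63) = 199590111/1082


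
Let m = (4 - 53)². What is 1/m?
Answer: 1/2401 ≈ 0.00041649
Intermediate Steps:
m = 2401 (m = (-49)² = 2401)
1/m = 1/2401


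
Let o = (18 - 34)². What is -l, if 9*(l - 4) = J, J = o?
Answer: -292/9 ≈ -32.444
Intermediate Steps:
o = 256 (o = (-16)² = 256)
J = 256
l = 292/9 (l = 4 + (⅑)*256 = 4 + 256/9 = 292/9 ≈ 32.444)
-l = -1*292/9 = -292/9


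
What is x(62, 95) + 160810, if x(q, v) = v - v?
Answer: 160810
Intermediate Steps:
x(q, v) = 0
x(62, 95) + 160810 = 0 + 160810 = 160810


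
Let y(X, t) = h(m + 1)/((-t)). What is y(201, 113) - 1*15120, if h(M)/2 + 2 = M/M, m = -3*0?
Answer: -1708558/113 ≈ -15120.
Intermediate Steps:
m = 0
h(M) = -2 (h(M) = -4 + 2*(M/M) = -4 + 2*1 = -4 + 2 = -2)
y(X, t) = 2/t (y(X, t) = -2*(-1/t) = -(-2)/t = 2/t)
y(201, 113) - 1*15120 = 2/113 - 1*15120 = 2*(1/113) - 15120 = 2/113 - 15120 = -1708558/113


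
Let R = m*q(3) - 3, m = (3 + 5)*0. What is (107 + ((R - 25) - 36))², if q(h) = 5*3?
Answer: 1849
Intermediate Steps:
q(h) = 15
m = 0 (m = 8*0 = 0)
R = -3 (R = 0*15 - 3 = 0 - 3 = -3)
(107 + ((R - 25) - 36))² = (107 + ((-3 - 25) - 36))² = (107 + (-28 - 36))² = (107 - 64)² = 43² = 1849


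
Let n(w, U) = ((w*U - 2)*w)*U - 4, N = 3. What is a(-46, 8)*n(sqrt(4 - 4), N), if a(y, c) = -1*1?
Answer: 4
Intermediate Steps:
a(y, c) = -1
n(w, U) = -4 + U*w*(-2 + U*w) (n(w, U) = ((U*w - 2)*w)*U - 4 = ((-2 + U*w)*w)*U - 4 = (w*(-2 + U*w))*U - 4 = U*w*(-2 + U*w) - 4 = -4 + U*w*(-2 + U*w))
a(-46, 8)*n(sqrt(4 - 4), N) = -(-4 + 3**2*(sqrt(4 - 4))**2 - 2*3*sqrt(4 - 4)) = -(-4 + 9*(sqrt(0))**2 - 2*3*sqrt(0)) = -(-4 + 9*0**2 - 2*3*0) = -(-4 + 9*0 + 0) = -(-4 + 0 + 0) = -1*(-4) = 4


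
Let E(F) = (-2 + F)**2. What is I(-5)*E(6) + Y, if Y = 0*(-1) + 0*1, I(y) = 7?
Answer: 112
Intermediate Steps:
Y = 0 (Y = 0 + 0 = 0)
I(-5)*E(6) + Y = 7*(-2 + 6)**2 + 0 = 7*4**2 + 0 = 7*16 + 0 = 112 + 0 = 112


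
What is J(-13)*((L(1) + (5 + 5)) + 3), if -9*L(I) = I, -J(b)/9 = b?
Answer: 1508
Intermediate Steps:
J(b) = -9*b
L(I) = -I/9
J(-13)*((L(1) + (5 + 5)) + 3) = (-9*(-13))*((-1/9*1 + (5 + 5)) + 3) = 117*((-1/9 + 10) + 3) = 117*(89/9 + 3) = 117*(116/9) = 1508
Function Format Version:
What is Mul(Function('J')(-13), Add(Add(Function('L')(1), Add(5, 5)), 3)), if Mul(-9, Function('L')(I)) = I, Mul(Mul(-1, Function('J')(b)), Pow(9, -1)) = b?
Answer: 1508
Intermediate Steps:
Function('J')(b) = Mul(-9, b)
Function('L')(I) = Mul(Rational(-1, 9), I)
Mul(Function('J')(-13), Add(Add(Function('L')(1), Add(5, 5)), 3)) = Mul(Mul(-9, -13), Add(Add(Mul(Rational(-1, 9), 1), Add(5, 5)), 3)) = Mul(117, Add(Add(Rational(-1, 9), 10), 3)) = Mul(117, Add(Rational(89, 9), 3)) = Mul(117, Rational(116, 9)) = 1508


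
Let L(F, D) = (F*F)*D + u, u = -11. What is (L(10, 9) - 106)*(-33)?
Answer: -25839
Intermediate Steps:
L(F, D) = -11 + D*F² (L(F, D) = (F*F)*D - 11 = F²*D - 11 = D*F² - 11 = -11 + D*F²)
(L(10, 9) - 106)*(-33) = ((-11 + 9*10²) - 106)*(-33) = ((-11 + 9*100) - 106)*(-33) = ((-11 + 900) - 106)*(-33) = (889 - 106)*(-33) = 783*(-33) = -25839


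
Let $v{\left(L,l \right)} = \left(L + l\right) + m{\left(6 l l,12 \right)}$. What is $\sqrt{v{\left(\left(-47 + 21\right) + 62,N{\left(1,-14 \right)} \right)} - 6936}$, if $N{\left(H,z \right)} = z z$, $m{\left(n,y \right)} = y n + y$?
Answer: $2 \sqrt{689815} \approx 1661.1$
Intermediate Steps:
$m{\left(n,y \right)} = y + n y$ ($m{\left(n,y \right)} = n y + y = y + n y$)
$N{\left(H,z \right)} = z^{2}$
$v{\left(L,l \right)} = 12 + L + l + 72 l^{2}$ ($v{\left(L,l \right)} = \left(L + l\right) + 12 \left(1 + 6 l l\right) = \left(L + l\right) + 12 \left(1 + 6 l^{2}\right) = \left(L + l\right) + \left(12 + 72 l^{2}\right) = 12 + L + l + 72 l^{2}$)
$\sqrt{v{\left(\left(-47 + 21\right) + 62,N{\left(1,-14 \right)} \right)} - 6936} = \sqrt{\left(12 + \left(\left(-47 + 21\right) + 62\right) + \left(-14\right)^{2} + 72 \left(\left(-14\right)^{2}\right)^{2}\right) - 6936} = \sqrt{\left(12 + \left(-26 + 62\right) + 196 + 72 \cdot 196^{2}\right) - 6936} = \sqrt{\left(12 + 36 + 196 + 72 \cdot 38416\right) - 6936} = \sqrt{\left(12 + 36 + 196 + 2765952\right) - 6936} = \sqrt{2766196 - 6936} = \sqrt{2759260} = 2 \sqrt{689815}$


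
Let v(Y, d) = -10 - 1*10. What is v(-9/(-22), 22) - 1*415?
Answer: -435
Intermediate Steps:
v(Y, d) = -20 (v(Y, d) = -10 - 10 = -20)
v(-9/(-22), 22) - 1*415 = -20 - 1*415 = -20 - 415 = -435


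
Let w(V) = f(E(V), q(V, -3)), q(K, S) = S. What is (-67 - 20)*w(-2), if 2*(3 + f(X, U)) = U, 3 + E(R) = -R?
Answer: 783/2 ≈ 391.50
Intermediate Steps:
E(R) = -3 - R
f(X, U) = -3 + U/2
w(V) = -9/2 (w(V) = -3 + (½)*(-3) = -3 - 3/2 = -9/2)
(-67 - 20)*w(-2) = (-67 - 20)*(-9/2) = -87*(-9/2) = 783/2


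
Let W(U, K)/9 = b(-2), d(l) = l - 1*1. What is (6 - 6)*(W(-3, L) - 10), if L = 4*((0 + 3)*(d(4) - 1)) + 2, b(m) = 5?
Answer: 0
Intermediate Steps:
d(l) = -1 + l (d(l) = l - 1 = -1 + l)
L = 26 (L = 4*((0 + 3)*((-1 + 4) - 1)) + 2 = 4*(3*(3 - 1)) + 2 = 4*(3*2) + 2 = 4*6 + 2 = 24 + 2 = 26)
W(U, K) = 45 (W(U, K) = 9*5 = 45)
(6 - 6)*(W(-3, L) - 10) = (6 - 6)*(45 - 10) = 0*35 = 0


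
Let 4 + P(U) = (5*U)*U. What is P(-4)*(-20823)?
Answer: -1582548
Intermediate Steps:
P(U) = -4 + 5*U² (P(U) = -4 + (5*U)*U = -4 + 5*U²)
P(-4)*(-20823) = (-4 + 5*(-4)²)*(-20823) = (-4 + 5*16)*(-20823) = (-4 + 80)*(-20823) = 76*(-20823) = -1582548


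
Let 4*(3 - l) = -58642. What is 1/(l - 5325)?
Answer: 2/18677 ≈ 0.00010708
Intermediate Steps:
l = 29327/2 (l = 3 - ¼*(-58642) = 3 + 29321/2 = 29327/2 ≈ 14664.)
1/(l - 5325) = 1/(29327/2 - 5325) = 1/(18677/2) = 2/18677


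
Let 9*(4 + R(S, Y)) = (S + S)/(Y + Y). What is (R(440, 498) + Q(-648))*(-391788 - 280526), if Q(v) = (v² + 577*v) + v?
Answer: -68336022659024/2241 ≈ -3.0494e+10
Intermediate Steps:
R(S, Y) = -4 + S/(9*Y) (R(S, Y) = -4 + ((S + S)/(Y + Y))/9 = -4 + ((2*S)/((2*Y)))/9 = -4 + ((2*S)*(1/(2*Y)))/9 = -4 + (S/Y)/9 = -4 + S/(9*Y))
Q(v) = v² + 578*v
(R(440, 498) + Q(-648))*(-391788 - 280526) = ((-4 + (⅑)*440/498) - 648*(578 - 648))*(-391788 - 280526) = ((-4 + (⅑)*440*(1/498)) - 648*(-70))*(-672314) = ((-4 + 220/2241) + 45360)*(-672314) = (-8744/2241 + 45360)*(-672314) = (101643016/2241)*(-672314) = -68336022659024/2241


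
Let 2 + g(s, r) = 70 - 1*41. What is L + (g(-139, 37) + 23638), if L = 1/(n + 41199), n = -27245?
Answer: 330221411/13954 ≈ 23665.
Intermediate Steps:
g(s, r) = 27 (g(s, r) = -2 + (70 - 1*41) = -2 + (70 - 41) = -2 + 29 = 27)
L = 1/13954 (L = 1/(-27245 + 41199) = 1/13954 ≈ 7.1664e-5)
L + (g(-139, 37) + 23638) = 1/13954 + (27 + 23638) = 1/13954 + 23665 = 330221411/13954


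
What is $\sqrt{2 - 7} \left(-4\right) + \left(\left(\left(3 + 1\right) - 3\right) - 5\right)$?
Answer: $-4 - 4 i \sqrt{5} \approx -4.0 - 8.9443 i$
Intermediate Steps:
$\sqrt{2 - 7} \left(-4\right) + \left(\left(\left(3 + 1\right) - 3\right) - 5\right) = \sqrt{-5} \left(-4\right) + \left(\left(4 - 3\right) - 5\right) = i \sqrt{5} \left(-4\right) + \left(1 - 5\right) = - 4 i \sqrt{5} - 4 = -4 - 4 i \sqrt{5}$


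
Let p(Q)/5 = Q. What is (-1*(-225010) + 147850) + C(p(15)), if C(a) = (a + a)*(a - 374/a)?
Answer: 383362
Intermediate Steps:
p(Q) = 5*Q
C(a) = 2*a*(a - 374/a) (C(a) = (2*a)*(a - 374/a) = 2*a*(a - 374/a))
(-1*(-225010) + 147850) + C(p(15)) = (-1*(-225010) + 147850) + (-748 + 2*(5*15)**2) = (225010 + 147850) + (-748 + 2*75**2) = 372860 + (-748 + 2*5625) = 372860 + (-748 + 11250) = 372860 + 10502 = 383362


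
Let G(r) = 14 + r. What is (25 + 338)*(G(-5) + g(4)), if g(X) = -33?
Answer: -8712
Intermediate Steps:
(25 + 338)*(G(-5) + g(4)) = (25 + 338)*((14 - 5) - 33) = 363*(9 - 33) = 363*(-24) = -8712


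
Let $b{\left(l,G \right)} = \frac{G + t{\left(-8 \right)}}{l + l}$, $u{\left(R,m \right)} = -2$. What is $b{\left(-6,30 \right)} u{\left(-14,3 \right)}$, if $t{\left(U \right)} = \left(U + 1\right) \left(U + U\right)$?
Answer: $\frac{71}{3} \approx 23.667$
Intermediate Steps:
$t{\left(U \right)} = 2 U \left(1 + U\right)$ ($t{\left(U \right)} = \left(1 + U\right) 2 U = 2 U \left(1 + U\right)$)
$b{\left(l,G \right)} = \frac{112 + G}{2 l}$ ($b{\left(l,G \right)} = \frac{G + 2 \left(-8\right) \left(1 - 8\right)}{l + l} = \frac{G + 2 \left(-8\right) \left(-7\right)}{2 l} = \left(G + 112\right) \frac{1}{2 l} = \left(112 + G\right) \frac{1}{2 l} = \frac{112 + G}{2 l}$)
$b{\left(-6,30 \right)} u{\left(-14,3 \right)} = \frac{112 + 30}{2 \left(-6\right)} \left(-2\right) = \frac{1}{2} \left(- \frac{1}{6}\right) 142 \left(-2\right) = \left(- \frac{71}{6}\right) \left(-2\right) = \frac{71}{3}$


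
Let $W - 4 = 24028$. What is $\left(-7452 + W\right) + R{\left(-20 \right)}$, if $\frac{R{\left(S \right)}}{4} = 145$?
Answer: $17160$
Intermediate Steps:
$W = 24032$ ($W = 4 + 24028 = 24032$)
$R{\left(S \right)} = 580$ ($R{\left(S \right)} = 4 \cdot 145 = 580$)
$\left(-7452 + W\right) + R{\left(-20 \right)} = \left(-7452 + 24032\right) + 580 = 16580 + 580 = 17160$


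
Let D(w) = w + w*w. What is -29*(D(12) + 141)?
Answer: -8613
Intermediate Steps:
D(w) = w + w²
-29*(D(12) + 141) = -29*(12*(1 + 12) + 141) = -29*(12*13 + 141) = -29*(156 + 141) = -29*297 = -8613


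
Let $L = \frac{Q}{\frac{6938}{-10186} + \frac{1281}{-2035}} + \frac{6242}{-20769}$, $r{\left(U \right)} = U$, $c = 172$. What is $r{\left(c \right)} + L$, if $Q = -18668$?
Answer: $\frac{92427808743857}{6411743373} \approx 14415.0$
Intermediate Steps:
$L = \frac{91324988883701}{6411743373}$ ($L = - \frac{18668}{\frac{6938}{-10186} + \frac{1281}{-2035}} + \frac{6242}{-20769} = - \frac{18668}{6938 \left(- \frac{1}{10186}\right) + 1281 \left(- \frac{1}{2035}\right)} + 6242 \left(- \frac{1}{20769}\right) = - \frac{18668}{- \frac{3469}{5093} - \frac{1281}{2035}} - \frac{6242}{20769} = - \frac{18668}{- \frac{1234868}{942205}} - \frac{6242}{20769} = \left(-18668\right) \left(- \frac{942205}{1234868}\right) - \frac{6242}{20769} = \frac{4397270735}{308717} - \frac{6242}{20769} = \frac{91324988883701}{6411743373} \approx 14243.0$)
$r{\left(c \right)} + L = 172 + \frac{91324988883701}{6411743373} = \frac{92427808743857}{6411743373}$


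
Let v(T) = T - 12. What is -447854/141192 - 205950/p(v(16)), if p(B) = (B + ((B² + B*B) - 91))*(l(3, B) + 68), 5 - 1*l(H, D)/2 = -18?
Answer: 437840797/14754564 ≈ 29.675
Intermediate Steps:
l(H, D) = 46 (l(H, D) = 10 - 2*(-18) = 10 + 36 = 46)
v(T) = -12 + T
p(B) = -10374 + 114*B + 228*B² (p(B) = (B + ((B² + B*B) - 91))*(46 + 68) = (B + ((B² + B²) - 91))*114 = (B + (2*B² - 91))*114 = (B + (-91 + 2*B²))*114 = (-91 + B + 2*B²)*114 = -10374 + 114*B + 228*B²)
-447854/141192 - 205950/p(v(16)) = -447854/141192 - 205950/(-10374 + 114*(-12 + 16) + 228*(-12 + 16)²) = -447854*1/141192 - 205950/(-10374 + 114*4 + 228*4²) = -223927/70596 - 205950/(-10374 + 456 + 228*16) = -223927/70596 - 205950/(-10374 + 456 + 3648) = -223927/70596 - 205950/(-6270) = -223927/70596 - 205950*(-1/6270) = -223927/70596 + 6865/209 = 437840797/14754564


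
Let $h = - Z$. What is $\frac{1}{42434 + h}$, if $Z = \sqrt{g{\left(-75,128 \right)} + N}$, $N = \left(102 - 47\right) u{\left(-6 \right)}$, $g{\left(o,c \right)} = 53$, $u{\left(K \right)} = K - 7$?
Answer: $\frac{21217}{900322509} + \frac{i \sqrt{662}}{1800645018} \approx 2.3566 \cdot 10^{-5} + 1.4289 \cdot 10^{-8} i$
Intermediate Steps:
$u{\left(K \right)} = -7 + K$
$N = -715$ ($N = \left(102 - 47\right) \left(-7 - 6\right) = 55 \left(-13\right) = -715$)
$Z = i \sqrt{662}$ ($Z = \sqrt{53 - 715} = \sqrt{-662} = i \sqrt{662} \approx 25.729 i$)
$h = - i \sqrt{662} \approx - 25.729 i$
$\frac{1}{42434 + h} = \frac{1}{42434 - i \sqrt{662}}$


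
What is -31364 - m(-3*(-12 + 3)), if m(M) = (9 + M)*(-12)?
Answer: -30932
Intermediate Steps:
m(M) = -108 - 12*M
-31364 - m(-3*(-12 + 3)) = -31364 - (-108 - (-36)*(-12 + 3)) = -31364 - (-108 - (-36)*(-9)) = -31364 - (-108 - 12*27) = -31364 - (-108 - 324) = -31364 - 1*(-432) = -31364 + 432 = -30932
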